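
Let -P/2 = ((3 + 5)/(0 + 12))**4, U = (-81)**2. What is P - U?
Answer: -531473/81 ≈ -6561.4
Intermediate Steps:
U = 6561
P = -32/81 (P = -2*(3 + 5)**4/(0 + 12)**4 = -2*(8/12)**4 = -2*(8*(1/12))**4 = -2*(2/3)**4 = -2*16/81 = -32/81 ≈ -0.39506)
P - U = -32/81 - 1*6561 = -32/81 - 6561 = -531473/81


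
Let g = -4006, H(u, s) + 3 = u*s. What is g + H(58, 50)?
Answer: -1109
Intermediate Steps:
H(u, s) = -3 + s*u (H(u, s) = -3 + u*s = -3 + s*u)
g + H(58, 50) = -4006 + (-3 + 50*58) = -4006 + (-3 + 2900) = -4006 + 2897 = -1109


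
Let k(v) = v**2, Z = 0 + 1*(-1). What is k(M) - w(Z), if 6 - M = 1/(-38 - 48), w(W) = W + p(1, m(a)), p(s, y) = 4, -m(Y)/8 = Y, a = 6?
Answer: 245101/7396 ≈ 33.140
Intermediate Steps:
m(Y) = -8*Y
Z = -1 (Z = 0 - 1 = -1)
w(W) = 4 + W (w(W) = W + 4 = 4 + W)
M = 517/86 (M = 6 - 1/(-38 - 48) = 6 - 1/(-86) = 6 - 1*(-1/86) = 6 + 1/86 = 517/86 ≈ 6.0116)
k(M) - w(Z) = (517/86)**2 - (4 - 1) = 267289/7396 - 1*3 = 267289/7396 - 3 = 245101/7396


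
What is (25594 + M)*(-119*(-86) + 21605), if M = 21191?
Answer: 1489587615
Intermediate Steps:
(25594 + M)*(-119*(-86) + 21605) = (25594 + 21191)*(-119*(-86) + 21605) = 46785*(10234 + 21605) = 46785*31839 = 1489587615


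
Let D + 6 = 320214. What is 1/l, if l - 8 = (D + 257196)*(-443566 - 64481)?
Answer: -1/293348369980 ≈ -3.4089e-12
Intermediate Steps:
D = 320208 (D = -6 + 320214 = 320208)
l = -293348369980 (l = 8 + (320208 + 257196)*(-443566 - 64481) = 8 + 577404*(-508047) = 8 - 293348369988 = -293348369980)
1/l = 1/(-293348369980) = -1/293348369980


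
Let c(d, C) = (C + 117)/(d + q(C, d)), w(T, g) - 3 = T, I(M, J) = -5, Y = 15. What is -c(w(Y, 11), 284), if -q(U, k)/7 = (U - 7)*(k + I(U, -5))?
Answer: 401/25189 ≈ 0.015920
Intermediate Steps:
w(T, g) = 3 + T
q(U, k) = -7*(-7 + U)*(-5 + k) (q(U, k) = -7*(U - 7)*(k - 5) = -7*(-7 + U)*(-5 + k))
c(d, C) = (117 + C)/(-245 + 35*C + 50*d - 7*C*d) (c(d, C) = (C + 117)/(d + (-245 + 35*C + 49*d - 7*C*d)) = (117 + C)/(-245 + 35*C + 50*d - 7*C*d))
-c(w(Y, 11), 284) = -(-117 - 1*284)/(245 - 50*(3 + 15) - 35*284 + 7*284*(3 + 15)) = -(-117 - 284)/(245 - 50*18 - 9940 + 7*284*18) = -(-401)/(245 - 900 - 9940 + 35784) = -(-401)/25189 = -1*(-401/25189) = 401/25189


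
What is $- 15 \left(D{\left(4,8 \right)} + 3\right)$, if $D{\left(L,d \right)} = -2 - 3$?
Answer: $30$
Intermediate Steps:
$D{\left(L,d \right)} = -5$
$- 15 \left(D{\left(4,8 \right)} + 3\right) = - 15 \left(-5 + 3\right) = \left(-15\right) \left(-2\right) = 30$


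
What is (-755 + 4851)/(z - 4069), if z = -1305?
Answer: -2048/2687 ≈ -0.76219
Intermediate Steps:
(-755 + 4851)/(z - 4069) = (-755 + 4851)/(-1305 - 4069) = 4096/(-5374) = 4096*(-1/5374) = -2048/2687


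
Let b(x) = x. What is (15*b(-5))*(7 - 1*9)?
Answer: 150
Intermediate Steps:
(15*b(-5))*(7 - 1*9) = (15*(-5))*(7 - 1*9) = -75*(7 - 9) = -75*(-2) = 150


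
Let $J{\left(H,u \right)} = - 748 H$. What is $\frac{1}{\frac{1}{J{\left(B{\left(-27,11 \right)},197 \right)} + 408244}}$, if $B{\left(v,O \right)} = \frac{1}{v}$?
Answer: $\frac{11023336}{27} \approx 4.0827 \cdot 10^{5}$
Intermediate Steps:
$\frac{1}{\frac{1}{J{\left(B{\left(-27,11 \right)},197 \right)} + 408244}} = \frac{1}{\frac{1}{- \frac{748}{-27} + 408244}} = \frac{1}{\frac{1}{\left(-748\right) \left(- \frac{1}{27}\right) + 408244}} = \frac{1}{\frac{1}{\frac{748}{27} + 408244}} = \frac{1}{\frac{1}{\frac{11023336}{27}}} = \frac{1}{\frac{27}{11023336}} = \frac{11023336}{27}$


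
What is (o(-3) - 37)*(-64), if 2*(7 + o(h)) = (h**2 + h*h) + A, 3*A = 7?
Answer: 6496/3 ≈ 2165.3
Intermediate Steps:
A = 7/3 (A = (1/3)*7 = 7/3 ≈ 2.3333)
o(h) = -35/6 + h**2 (o(h) = -7 + ((h**2 + h*h) + 7/3)/2 = -7 + ((h**2 + h**2) + 7/3)/2 = -7 + (2*h**2 + 7/3)/2 = -7 + (7/3 + 2*h**2)/2 = -7 + (7/6 + h**2) = -35/6 + h**2)
(o(-3) - 37)*(-64) = ((-35/6 + (-3)**2) - 37)*(-64) = ((-35/6 + 9) - 37)*(-64) = (19/6 - 37)*(-64) = -203/6*(-64) = 6496/3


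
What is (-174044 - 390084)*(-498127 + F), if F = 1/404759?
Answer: 113740269462546176/404759 ≈ 2.8101e+11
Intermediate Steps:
F = 1/404759 ≈ 2.4706e-6
(-174044 - 390084)*(-498127 + F) = (-174044 - 390084)*(-498127 + 1/404759) = -564128*(-201621386392/404759) = 113740269462546176/404759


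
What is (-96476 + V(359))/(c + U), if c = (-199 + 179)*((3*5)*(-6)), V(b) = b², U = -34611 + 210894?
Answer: 32405/178083 ≈ 0.18197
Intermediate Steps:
U = 176283
c = 1800 (c = -300*(-6) = -20*(-90) = 1800)
(-96476 + V(359))/(c + U) = (-96476 + 359²)/(1800 + 176283) = (-96476 + 128881)/178083 = 32405*(1/178083) = 32405/178083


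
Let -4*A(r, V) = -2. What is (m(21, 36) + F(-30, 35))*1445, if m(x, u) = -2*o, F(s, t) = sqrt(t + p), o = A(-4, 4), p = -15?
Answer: -1445 + 2890*sqrt(5) ≈ 5017.2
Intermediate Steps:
A(r, V) = 1/2 (A(r, V) = -1/4*(-2) = 1/2)
o = 1/2 ≈ 0.50000
F(s, t) = sqrt(-15 + t) (F(s, t) = sqrt(t - 15) = sqrt(-15 + t))
m(x, u) = -1 (m(x, u) = -2*1/2 = -1)
(m(21, 36) + F(-30, 35))*1445 = (-1 + sqrt(-15 + 35))*1445 = (-1 + sqrt(20))*1445 = (-1 + 2*sqrt(5))*1445 = -1445 + 2890*sqrt(5)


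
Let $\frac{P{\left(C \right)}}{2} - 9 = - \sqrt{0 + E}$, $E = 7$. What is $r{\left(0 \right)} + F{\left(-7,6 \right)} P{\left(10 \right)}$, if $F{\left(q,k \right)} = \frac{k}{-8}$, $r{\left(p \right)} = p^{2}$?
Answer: $- \frac{27}{2} + \frac{3 \sqrt{7}}{2} \approx -9.5314$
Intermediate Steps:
$P{\left(C \right)} = 18 - 2 \sqrt{7}$ ($P{\left(C \right)} = 18 + 2 \left(- \sqrt{0 + 7}\right) = 18 + 2 \left(- \sqrt{7}\right) = 18 - 2 \sqrt{7}$)
$F{\left(q,k \right)} = - \frac{k}{8}$ ($F{\left(q,k \right)} = k \left(- \frac{1}{8}\right) = - \frac{k}{8}$)
$r{\left(0 \right)} + F{\left(-7,6 \right)} P{\left(10 \right)} = 0^{2} + \left(- \frac{1}{8}\right) 6 \left(18 - 2 \sqrt{7}\right) = 0 - \frac{3 \left(18 - 2 \sqrt{7}\right)}{4} = 0 - \left(\frac{27}{2} - \frac{3 \sqrt{7}}{2}\right) = - \frac{27}{2} + \frac{3 \sqrt{7}}{2}$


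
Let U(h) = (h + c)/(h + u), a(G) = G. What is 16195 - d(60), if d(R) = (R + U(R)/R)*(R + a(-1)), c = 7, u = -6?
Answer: 40998247/3240 ≈ 12654.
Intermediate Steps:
U(h) = (7 + h)/(-6 + h) (U(h) = (h + 7)/(h - 6) = (7 + h)/(-6 + h))
d(R) = (-1 + R)*(R + (7 + R)/(R*(-6 + R))) (d(R) = (R + ((7 + R)/(-6 + R))/R)*(R - 1) = (R + (7 + R)/(R*(-6 + R)))*(-1 + R) = (-1 + R)*(R + (7 + R)/(R*(-6 + R))))
16195 - d(60) = 16195 - (-7 - 1*60 + 60*(7 + 60) + 60²*(-1 + 60)*(-6 + 60))/(60*(-6 + 60)) = 16195 - (-7 - 60 + 60*67 + 3600*59*54)/(60*54) = 16195 - (-7 - 60 + 4020 + 11469600)/(60*54) = 16195 - 11473553/(60*54) = 16195 - 1*11473553/3240 = 16195 - 11473553/3240 = 40998247/3240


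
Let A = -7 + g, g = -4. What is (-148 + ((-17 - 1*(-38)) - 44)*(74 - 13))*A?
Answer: 17061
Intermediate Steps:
A = -11 (A = -7 - 4 = -11)
(-148 + ((-17 - 1*(-38)) - 44)*(74 - 13))*A = (-148 + ((-17 - 1*(-38)) - 44)*(74 - 13))*(-11) = (-148 + ((-17 + 38) - 44)*61)*(-11) = (-148 + (21 - 44)*61)*(-11) = (-148 - 23*61)*(-11) = (-148 - 1403)*(-11) = -1551*(-11) = 17061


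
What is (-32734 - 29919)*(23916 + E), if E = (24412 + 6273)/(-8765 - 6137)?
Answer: -22327370616191/14902 ≈ -1.4983e+9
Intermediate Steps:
E = -30685/14902 (E = 30685/(-14902) = 30685*(-1/14902) = -30685/14902 ≈ -2.0591)
(-32734 - 29919)*(23916 + E) = (-32734 - 29919)*(23916 - 30685/14902) = -62653*356365547/14902 = -22327370616191/14902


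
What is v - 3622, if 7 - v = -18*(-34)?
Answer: -4227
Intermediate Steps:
v = -605 (v = 7 - (-18)*(-34) = 7 - 1*612 = 7 - 612 = -605)
v - 3622 = -605 - 3622 = -4227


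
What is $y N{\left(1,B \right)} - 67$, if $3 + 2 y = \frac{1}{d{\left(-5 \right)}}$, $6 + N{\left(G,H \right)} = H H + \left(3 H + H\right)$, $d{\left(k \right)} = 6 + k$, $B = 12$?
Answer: $-253$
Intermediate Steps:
$N{\left(G,H \right)} = -6 + H^{2} + 4 H$ ($N{\left(G,H \right)} = -6 + \left(H H + \left(3 H + H\right)\right) = -6 + \left(H^{2} + 4 H\right) = -6 + H^{2} + 4 H$)
$y = -1$ ($y = - \frac{3}{2} + \frac{1}{2 \left(6 - 5\right)} = - \frac{3}{2} + \frac{1}{2 \cdot 1} = - \frac{3}{2} + \frac{1}{2} \cdot 1 = - \frac{3}{2} + \frac{1}{2} = -1$)
$y N{\left(1,B \right)} - 67 = - (-6 + 12^{2} + 4 \cdot 12) - 67 = - (-6 + 144 + 48) - 67 = \left(-1\right) 186 - 67 = -186 - 67 = -253$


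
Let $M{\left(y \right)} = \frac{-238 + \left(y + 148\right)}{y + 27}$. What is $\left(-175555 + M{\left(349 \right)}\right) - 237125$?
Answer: $- \frac{155167421}{376} \approx -4.1268 \cdot 10^{5}$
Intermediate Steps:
$M{\left(y \right)} = \frac{-90 + y}{27 + y}$ ($M{\left(y \right)} = \frac{-238 + \left(148 + y\right)}{27 + y} = \frac{-90 + y}{27 + y}$)
$\left(-175555 + M{\left(349 \right)}\right) - 237125 = \left(-175555 + \frac{-90 + 349}{27 + 349}\right) - 237125 = \left(-175555 + \frac{1}{376} \cdot 259\right) - 237125 = \left(-175555 + \frac{259}{376}\right) - 237125 = - \frac{66008421}{376} - 237125 = - \frac{155167421}{376}$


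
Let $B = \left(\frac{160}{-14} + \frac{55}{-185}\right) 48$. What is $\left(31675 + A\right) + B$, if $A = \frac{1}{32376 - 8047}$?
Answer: $\frac{196044274380}{6301211} \approx 31112.0$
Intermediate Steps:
$A = \frac{1}{24329} \approx 4.1103 \cdot 10^{-5}$
$B = - \frac{145776}{259}$ ($B = \left(160 \left(- \frac{1}{14}\right) + 55 \left(- \frac{1}{185}\right)\right) 48 = \left(- \frac{80}{7} - \frac{11}{37}\right) 48 = \left(- \frac{3037}{259}\right) 48 = - \frac{145776}{259} \approx -562.84$)
$\left(31675 + A\right) + B = \left(31675 + \frac{1}{24329}\right) - \frac{145776}{259} = \frac{770621076}{24329} - \frac{145776}{259} = \frac{196044274380}{6301211}$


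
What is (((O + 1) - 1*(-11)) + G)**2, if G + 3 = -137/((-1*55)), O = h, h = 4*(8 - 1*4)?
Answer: 2286144/3025 ≈ 755.75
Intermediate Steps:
h = 16 (h = 4*(8 - 4) = 4*4 = 16)
O = 16
G = -28/55 (G = -3 - 137/((-1*55)) = -3 - 137/(-55) = -3 - 137*(-1/55) = -3 + 137/55 = -28/55 ≈ -0.50909)
(((O + 1) - 1*(-11)) + G)**2 = (((16 + 1) - 1*(-11)) - 28/55)**2 = ((17 + 11) - 28/55)**2 = (28 - 28/55)**2 = (1512/55)**2 = 2286144/3025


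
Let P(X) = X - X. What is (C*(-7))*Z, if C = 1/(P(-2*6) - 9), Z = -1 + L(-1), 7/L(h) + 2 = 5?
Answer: 28/27 ≈ 1.0370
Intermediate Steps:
L(h) = 7/3 (L(h) = 7/(-2 + 5) = 7/3)
Z = 4/3 (Z = -1 + 7/3 = 4/3 ≈ 1.3333)
P(X) = 0
C = -⅑ (C = 1/(0 - 9) = 1/(-9) = -⅑ ≈ -0.11111)
(C*(-7))*Z = -⅑*(-7)*(4/3) = (7/9)*(4/3) = 28/27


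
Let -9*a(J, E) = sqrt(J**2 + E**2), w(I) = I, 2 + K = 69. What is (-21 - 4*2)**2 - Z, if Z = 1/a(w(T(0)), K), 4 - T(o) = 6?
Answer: 841 + 9*sqrt(4493)/4493 ≈ 841.13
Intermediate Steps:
K = 67 (K = -2 + 69 = 67)
T(o) = -2 (T(o) = 4 - 1*6 = 4 - 6 = -2)
a(J, E) = -sqrt(E**2 + J**2)/9 (a(J, E) = -sqrt(J**2 + E**2)/9 = -sqrt(E**2 + J**2)/9)
Z = -9*sqrt(4493)/4493 (Z = 1/(-sqrt(67**2 + (-2)**2)/9) = 1/(-sqrt(4489 + 4)/9) = 1/(-sqrt(4493)/9) = -9*sqrt(4493)/4493 ≈ -0.13427)
(-21 - 4*2)**2 - Z = (-21 - 4*2)**2 - (-9)*sqrt(4493)/4493 = (-21 - 8)**2 + 9*sqrt(4493)/4493 = (-29)**2 + 9*sqrt(4493)/4493 = 841 + 9*sqrt(4493)/4493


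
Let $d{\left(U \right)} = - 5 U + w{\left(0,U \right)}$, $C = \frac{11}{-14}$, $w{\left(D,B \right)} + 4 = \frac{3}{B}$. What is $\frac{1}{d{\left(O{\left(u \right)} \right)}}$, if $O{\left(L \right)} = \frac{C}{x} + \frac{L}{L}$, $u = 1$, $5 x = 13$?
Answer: $- \frac{23114}{73729} \approx -0.3135$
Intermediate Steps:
$w{\left(D,B \right)} = -4 + \frac{3}{B}$
$x = \frac{13}{5}$ ($x = \frac{1}{5} \cdot 13 = \frac{13}{5} \approx 2.6$)
$C = - \frac{11}{14}$ ($C = 11 \left(- \frac{1}{14}\right) = - \frac{11}{14} \approx -0.78571$)
$O{\left(L \right)} = \frac{127}{182}$ ($O{\left(L \right)} = - \frac{11}{14 \cdot \frac{13}{5}} + \frac{L}{L} = \left(- \frac{11}{14}\right) \frac{5}{13} + 1 = - \frac{55}{182} + 1 = \frac{127}{182}$)
$d{\left(U \right)} = -4 - 5 U + \frac{3}{U}$ ($d{\left(U \right)} = - 5 U - \left(4 - \frac{3}{U}\right) = -4 - 5 U + \frac{3}{U}$)
$\frac{1}{d{\left(O{\left(u \right)} \right)}} = \frac{1}{-4 - \frac{635}{182} + \frac{3}{\frac{127}{182}}} = \frac{1}{-4 - \frac{635}{182} + 3 \cdot \frac{182}{127}} = \frac{1}{-4 - \frac{635}{182} + \frac{546}{127}} = \frac{1}{- \frac{73729}{23114}} = - \frac{23114}{73729}$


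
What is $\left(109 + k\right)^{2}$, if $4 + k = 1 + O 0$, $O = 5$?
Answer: $11236$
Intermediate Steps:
$k = -3$ ($k = -4 + \left(1 + 5 \cdot 0\right) = -4 + \left(1 + 0\right) = -4 + 1 = -3$)
$\left(109 + k\right)^{2} = \left(109 - 3\right)^{2} = 106^{2} = 11236$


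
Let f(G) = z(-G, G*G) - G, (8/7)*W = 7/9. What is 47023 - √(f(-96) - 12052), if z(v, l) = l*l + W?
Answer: 47023 - √12228868898/12 ≈ 37808.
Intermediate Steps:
W = 49/72 (W = 7*(7/9)/8 = 7*(7*(⅑))/8 = (7/8)*(7/9) = 49/72 ≈ 0.68056)
z(v, l) = 49/72 + l² (z(v, l) = l*l + 49/72 = l² + 49/72 = 49/72 + l²)
f(G) = 49/72 + G⁴ - G (f(G) = (49/72 + (G*G)²) - G = (49/72 + (G²)²) - G = (49/72 + G⁴) - G = 49/72 + G⁴ - G)
47023 - √(f(-96) - 12052) = 47023 - √((49/72 + (-96)⁴ - 1*(-96)) - 12052) = 47023 - √((49/72 + 84934656 + 96) - 12052) = 47023 - √(6115302193/72 - 12052) = 47023 - √(6114434449/72) = 47023 - √12228868898/12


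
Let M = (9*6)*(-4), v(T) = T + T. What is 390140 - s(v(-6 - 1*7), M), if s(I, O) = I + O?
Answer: 390382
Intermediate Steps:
v(T) = 2*T
M = -216 (M = 54*(-4) = -216)
390140 - s(v(-6 - 1*7), M) = 390140 - (2*(-6 - 1*7) - 216) = 390140 - (2*(-6 - 7) - 216) = 390140 - (2*(-13) - 216) = 390140 - (-26 - 216) = 390140 - 1*(-242) = 390140 + 242 = 390382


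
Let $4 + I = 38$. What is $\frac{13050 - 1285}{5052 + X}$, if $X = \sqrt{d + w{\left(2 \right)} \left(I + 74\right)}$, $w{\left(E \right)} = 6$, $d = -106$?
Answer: $\frac{29718390}{12761081} - \frac{11765 \sqrt{542}}{25522162} \approx 2.3181$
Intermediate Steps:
$I = 34$ ($I = -4 + 38 = 34$)
$X = \sqrt{542}$ ($X = \sqrt{-106 + 6 \left(34 + 74\right)} = \sqrt{-106 + 6 \cdot 108} = \sqrt{-106 + 648} = \sqrt{542} \approx 23.281$)
$\frac{13050 - 1285}{5052 + X} = \frac{13050 - 1285}{5052 + \sqrt{542}} = \frac{11765}{5052 + \sqrt{542}}$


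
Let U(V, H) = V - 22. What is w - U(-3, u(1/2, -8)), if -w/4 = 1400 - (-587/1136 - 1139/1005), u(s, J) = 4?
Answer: -23777617/4260 ≈ -5581.6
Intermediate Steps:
w = -23884117/4260 (w = -4*(1400 - (-587/1136 - 1139/1005)) = -4*(1400 - (-587*1/1136 - 1139*1/1005)) = -4*(1400 - (-587/1136 - 17/15)) = -4*(1400 - 1*(-28117/17040)) = -4*(1400 + 28117/17040) = -4*23884117/17040 = -23884117/4260 ≈ -5606.6)
U(V, H) = -22 + V
w - U(-3, u(1/2, -8)) = -23884117/4260 - (-22 - 3) = -23884117/4260 - 1*(-25) = -23884117/4260 + 25 = -23777617/4260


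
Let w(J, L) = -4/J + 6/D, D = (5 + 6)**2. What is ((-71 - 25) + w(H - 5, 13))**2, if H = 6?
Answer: 146264836/14641 ≈ 9990.1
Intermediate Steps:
D = 121 (D = 11**2 = 121)
w(J, L) = 6/121 - 4/J (w(J, L) = -4/J + 6/121 = 6/121 - 4/J)
((-71 - 25) + w(H - 5, 13))**2 = ((-71 - 25) + (6/121 - 4/(6 - 5)))**2 = (-96 + (6/121 - 4/1))**2 = (-96 + (6/121 - 4*1))**2 = (-96 + (6/121 - 4))**2 = (-96 - 478/121)**2 = (-12094/121)**2 = 146264836/14641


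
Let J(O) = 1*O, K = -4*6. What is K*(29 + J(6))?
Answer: -840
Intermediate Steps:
K = -24
J(O) = O
K*(29 + J(6)) = -24*(29 + 6) = -24*35 = -840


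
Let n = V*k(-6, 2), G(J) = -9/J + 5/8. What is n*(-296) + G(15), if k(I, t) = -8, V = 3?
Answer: 284161/40 ≈ 7104.0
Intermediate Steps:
G(J) = 5/8 - 9/J (G(J) = -9/J + 5*(⅛) = -9/J + 5/8 = 5/8 - 9/J)
n = -24 (n = 3*(-8) = -24)
n*(-296) + G(15) = -24*(-296) + (5/8 - 9/15) = 7104 + (5/8 - 9*1/15) = 7104 + (5/8 - ⅗) = 7104 + 1/40 = 284161/40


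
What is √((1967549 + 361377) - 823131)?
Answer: √1505795 ≈ 1227.1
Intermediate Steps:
√((1967549 + 361377) - 823131) = √(2328926 - 823131) = √1505795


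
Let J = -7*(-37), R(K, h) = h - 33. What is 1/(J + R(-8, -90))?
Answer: 1/136 ≈ 0.0073529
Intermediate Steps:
R(K, h) = -33 + h
J = 259
1/(J + R(-8, -90)) = 1/(259 + (-33 - 90)) = 1/(259 - 123) = 1/136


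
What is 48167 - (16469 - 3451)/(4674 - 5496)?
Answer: 19803146/411 ≈ 48183.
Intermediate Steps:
48167 - (16469 - 3451)/(4674 - 5496) = 48167 - 13018/(-822) = 48167 - 13018*(-1)/822 = 48167 - 1*(-6509/411) = 48167 + 6509/411 = 19803146/411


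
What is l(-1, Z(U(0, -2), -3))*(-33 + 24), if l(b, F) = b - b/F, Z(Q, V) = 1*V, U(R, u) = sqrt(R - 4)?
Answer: 12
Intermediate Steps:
U(R, u) = sqrt(-4 + R)
Z(Q, V) = V
l(b, F) = b - b/F
l(-1, Z(U(0, -2), -3))*(-33 + 24) = (-1 - 1*(-1)/(-3))*(-33 + 24) = (-1 - 1*(-1)*(-1/3))*(-9) = (-1 - 1/3)*(-9) = -4/3*(-9) = 12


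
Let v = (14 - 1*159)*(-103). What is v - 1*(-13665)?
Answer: 28600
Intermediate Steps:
v = 14935 (v = (14 - 159)*(-103) = -145*(-103) = 14935)
v - 1*(-13665) = 14935 - 1*(-13665) = 14935 + 13665 = 28600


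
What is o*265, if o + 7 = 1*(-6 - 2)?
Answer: -3975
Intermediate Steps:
o = -15 (o = -7 + 1*(-6 - 2) = -7 + 1*(-8) = -7 - 8 = -15)
o*265 = -15*265 = -3975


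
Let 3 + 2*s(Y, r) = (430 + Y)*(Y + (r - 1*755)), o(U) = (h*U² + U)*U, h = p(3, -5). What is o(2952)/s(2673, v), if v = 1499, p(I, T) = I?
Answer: 12863765088/883579 ≈ 14559.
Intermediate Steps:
h = 3
o(U) = U*(U + 3*U²) (o(U) = (3*U² + U)*U = (U + 3*U²)*U = U*(U + 3*U²))
s(Y, r) = -3/2 + (430 + Y)*(-755 + Y + r)/2 (s(Y, r) = -3/2 + ((430 + Y)*(Y + (r - 1*755)))/2 = -3/2 + ((430 + Y)*(Y + (r - 755)))/2 = -3/2 + ((430 + Y)*(Y + (-755 + r)))/2 = -3/2 + ((430 + Y)*(-755 + Y + r))/2 = -3/2 + (430 + Y)*(-755 + Y + r)/2)
o(2952)/s(2673, v) = (2952²*(1 + 3*2952))/(-324653/2 + (½)*2673² + 215*1499 - 325/2*2673 + (½)*2673*1499) = (8714304*(1 + 8856))/(-324653/2 + (½)*7144929 + 322285 - 868725/2 + 4006827/2) = (8714304*8857)/(-324653/2 + 7144929/2 + 322285 - 868725/2 + 4006827/2) = 77182590528/5301474 = 77182590528*(1/5301474) = 12863765088/883579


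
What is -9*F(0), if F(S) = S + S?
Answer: 0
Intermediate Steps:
F(S) = 2*S
-9*F(0) = -18*0 = -9*0 = 0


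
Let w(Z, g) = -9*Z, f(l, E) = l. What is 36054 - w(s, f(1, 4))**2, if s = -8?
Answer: 30870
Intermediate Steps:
36054 - w(s, f(1, 4))**2 = 36054 - (-9*(-8))**2 = 36054 - 1*72**2 = 36054 - 1*5184 = 36054 - 5184 = 30870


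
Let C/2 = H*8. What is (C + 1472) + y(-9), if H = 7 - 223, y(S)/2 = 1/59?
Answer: -117054/59 ≈ -1984.0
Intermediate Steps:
y(S) = 2/59
H = -216
C = -3456 (C = 2*(-216*8) = 2*(-1728) = -3456)
(C + 1472) + y(-9) = (-3456 + 1472) + 2/59 = -1984 + 2/59 = -117054/59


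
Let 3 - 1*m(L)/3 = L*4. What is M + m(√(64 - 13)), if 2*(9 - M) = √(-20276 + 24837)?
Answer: 18 - 12*√51 - √4561/2 ≈ -101.46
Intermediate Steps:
m(L) = 9 - 12*L (m(L) = 9 - 3*L*4 = 9 - 12*L)
M = 9 - √4561/2 (M = 9 - √(-20276 + 24837)/2 = 9 - √4561/2 ≈ -24.768)
M + m(√(64 - 13)) = (9 - √4561/2) + (9 - 12*√(64 - 13)) = (9 - √4561/2) + (9 - 12*√51) = 18 - 12*√51 - √4561/2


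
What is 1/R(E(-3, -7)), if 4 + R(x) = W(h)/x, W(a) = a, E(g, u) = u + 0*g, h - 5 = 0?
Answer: -7/33 ≈ -0.21212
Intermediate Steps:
h = 5 (h = 5 + 0 = 5)
E(g, u) = u (E(g, u) = u + 0 = u)
R(x) = -4 + 5/x
1/R(E(-3, -7)) = 1/(-4 + 5/(-7)) = 1/(-4 + 5*(-⅐)) = 1/(-4 - 5/7) = 1/(-33/7) = -7/33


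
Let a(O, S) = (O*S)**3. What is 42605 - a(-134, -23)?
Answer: -29275024763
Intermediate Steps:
a(O, S) = O**3*S**3
42605 - a(-134, -23) = 42605 - (-134)**3*(-23)**3 = 42605 - (-2406104)*(-12167) = 42605 - 1*29275067368 = 42605 - 29275067368 = -29275024763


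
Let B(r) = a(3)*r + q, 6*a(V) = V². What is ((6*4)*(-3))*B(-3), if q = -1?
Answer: 396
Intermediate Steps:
a(V) = V²/6
B(r) = -1 + 3*r/2 (B(r) = ((⅙)*3²)*r - 1 = ((⅙)*9)*r - 1 = 3*r/2 - 1 = -1 + 3*r/2)
((6*4)*(-3))*B(-3) = ((6*4)*(-3))*(-1 + (3/2)*(-3)) = (24*(-3))*(-1 - 9/2) = -72*(-11/2) = 396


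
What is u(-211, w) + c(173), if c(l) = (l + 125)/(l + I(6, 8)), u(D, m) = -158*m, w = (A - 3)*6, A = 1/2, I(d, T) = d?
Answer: 424528/179 ≈ 2371.7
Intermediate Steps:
A = 1/2 ≈ 0.50000
w = -15 (w = (1/2 - 3)*6 = -5/2*6 = -15)
c(l) = (125 + l)/(6 + l) (c(l) = (l + 125)/(l + 6) = (125 + l)/(6 + l))
u(-211, w) + c(173) = -158*(-15) + (125 + 173)/(6 + 173) = 2370 + 298/179 = 424528/179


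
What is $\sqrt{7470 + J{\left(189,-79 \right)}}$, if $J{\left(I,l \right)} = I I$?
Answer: $3 \sqrt{4799} \approx 207.82$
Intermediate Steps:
$J{\left(I,l \right)} = I^{2}$
$\sqrt{7470 + J{\left(189,-79 \right)}} = \sqrt{7470 + 189^{2}} = \sqrt{7470 + 35721} = \sqrt{43191} = 3 \sqrt{4799}$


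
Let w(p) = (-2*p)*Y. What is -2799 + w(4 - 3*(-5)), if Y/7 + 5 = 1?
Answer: -1735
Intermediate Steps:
Y = -28 (Y = -35 + 7*1 = -35 + 7 = -28)
w(p) = 56*p (w(p) = -2*p*(-28) = 56*p)
-2799 + w(4 - 3*(-5)) = -2799 + 56*(4 - 3*(-5)) = -2799 + 56*(4 + 15) = -2799 + 56*19 = -2799 + 1064 = -1735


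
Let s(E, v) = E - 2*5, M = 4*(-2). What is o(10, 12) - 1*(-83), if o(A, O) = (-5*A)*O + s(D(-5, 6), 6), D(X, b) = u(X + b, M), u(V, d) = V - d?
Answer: -518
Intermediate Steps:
M = -8
D(X, b) = 8 + X + b (D(X, b) = (X + b) - 1*(-8) = (X + b) + 8 = 8 + X + b)
s(E, v) = -10 + E (s(E, v) = E - 10 = -10 + E)
o(A, O) = -1 - 5*A*O (o(A, O) = (-5*A)*O + (-10 + (8 - 5 + 6)) = -5*A*O + (-10 + 9) = -5*A*O - 1 = -1 - 5*A*O)
o(10, 12) - 1*(-83) = (-1 - 5*10*12) - 1*(-83) = (-1 - 600) + 83 = -601 + 83 = -518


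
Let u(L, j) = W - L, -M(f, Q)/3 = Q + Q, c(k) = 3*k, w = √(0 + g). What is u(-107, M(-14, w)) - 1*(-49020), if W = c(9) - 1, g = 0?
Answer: 49153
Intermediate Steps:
w = 0 (w = √(0 + 0) = √0 = 0)
W = 26 (W = 3*9 - 1 = 27 - 1 = 26)
M(f, Q) = -6*Q (M(f, Q) = -3*(Q + Q) = -6*Q)
u(L, j) = 26 - L
u(-107, M(-14, w)) - 1*(-49020) = (26 - 1*(-107)) - 1*(-49020) = (26 + 107) + 49020 = 133 + 49020 = 49153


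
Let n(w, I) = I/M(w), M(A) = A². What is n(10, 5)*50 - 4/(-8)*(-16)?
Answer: -11/2 ≈ -5.5000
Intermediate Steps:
n(w, I) = I/w² (n(w, I) = I/(w²) = I/w²)
n(10, 5)*50 - 4/(-8)*(-16) = (5/10²)*50 - 4/(-8)*(-16) = (5*(1/100))*50 - 4*(-⅛)*(-16) = (1/20)*50 + (½)*(-16) = 5/2 - 8 = -11/2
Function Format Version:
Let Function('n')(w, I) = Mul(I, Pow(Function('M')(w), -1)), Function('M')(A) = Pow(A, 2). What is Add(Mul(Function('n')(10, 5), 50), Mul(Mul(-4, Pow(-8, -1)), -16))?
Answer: Rational(-11, 2) ≈ -5.5000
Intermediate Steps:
Function('n')(w, I) = Mul(I, Pow(w, -2)) (Function('n')(w, I) = Mul(I, Pow(Pow(w, 2), -1)) = Mul(I, Pow(w, -2)))
Add(Mul(Function('n')(10, 5), 50), Mul(Mul(-4, Pow(-8, -1)), -16)) = Add(Mul(Mul(5, Pow(10, -2)), 50), Mul(Mul(-4, Pow(-8, -1)), -16)) = Add(Mul(Mul(5, Rational(1, 100)), 50), Mul(Mul(-4, Rational(-1, 8)), -16)) = Add(Mul(Rational(1, 20), 50), Mul(Rational(1, 2), -16)) = Add(Rational(5, 2), -8) = Rational(-11, 2)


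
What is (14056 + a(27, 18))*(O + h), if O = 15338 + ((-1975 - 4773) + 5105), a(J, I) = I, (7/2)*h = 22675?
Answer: 1987459910/7 ≈ 2.8392e+8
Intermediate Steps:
h = 45350/7 (h = (2/7)*22675 = 45350/7 ≈ 6478.6)
O = 13695 (O = 15338 + (-6748 + 5105) = 15338 - 1643 = 13695)
(14056 + a(27, 18))*(O + h) = (14056 + 18)*(13695 + 45350/7) = 14074*(141215/7) = 1987459910/7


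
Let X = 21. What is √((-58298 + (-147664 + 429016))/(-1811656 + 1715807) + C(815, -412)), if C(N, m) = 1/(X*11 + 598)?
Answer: I*√86894999212153/6112217 ≈ 1.5251*I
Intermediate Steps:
C(N, m) = 1/829 (C(N, m) = 1/(21*11 + 598) = 1/(231 + 598) = 1/829)
√((-58298 + (-147664 + 429016))/(-1811656 + 1715807) + C(815, -412)) = √((-58298 + (-147664 + 429016))/(-1811656 + 1715807) + 1/829) = √((-58298 + 281352)/(-95849) + 1/829) = √(223054*(-1/95849) + 1/829) = √(-17158/7373 + 1/829) = √(-14216609/6112217) = I*√86894999212153/6112217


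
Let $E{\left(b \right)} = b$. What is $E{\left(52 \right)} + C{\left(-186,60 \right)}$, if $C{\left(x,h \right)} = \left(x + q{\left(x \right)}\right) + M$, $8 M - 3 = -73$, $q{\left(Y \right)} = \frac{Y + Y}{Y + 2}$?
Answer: $- \frac{12947}{92} \approx -140.73$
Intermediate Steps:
$q{\left(Y \right)} = \frac{2 Y}{2 + Y}$
$M = - \frac{35}{4}$ ($M = \frac{3}{8} + \frac{1}{8} \left(-73\right) = \frac{3}{8} - \frac{73}{8} = - \frac{35}{4} \approx -8.75$)
$C{\left(x,h \right)} = - \frac{35}{4} + x + \frac{2 x}{2 + x}$ ($C{\left(x,h \right)} = \left(x + \frac{2 x}{2 + x}\right) - \frac{35}{4} = - \frac{35}{4} + x + \frac{2 x}{2 + x}$)
$E{\left(52 \right)} + C{\left(-186,60 \right)} = 52 + \frac{-70 - -3534 + 4 \left(-186\right)^{2}}{4 \left(2 - 186\right)} = 52 + \frac{-70 + 3534 + 4 \cdot 34596}{4 \left(-184\right)} = 52 + \frac{1}{4} \left(- \frac{1}{184}\right) \left(-70 + 3534 + 138384\right) = 52 + \frac{1}{4} \left(- \frac{1}{184}\right) 141848 = 52 - \frac{17731}{92} = - \frac{12947}{92}$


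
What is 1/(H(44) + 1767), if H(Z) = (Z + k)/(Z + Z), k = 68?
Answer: 11/19451 ≈ 0.00056552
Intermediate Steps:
H(Z) = (68 + Z)/(2*Z) (H(Z) = (Z + 68)/(Z + Z) = (68 + Z)/((2*Z)) = (68 + Z)*(1/(2*Z)) = (68 + Z)/(2*Z))
1/(H(44) + 1767) = 1/((½)*(68 + 44)/44 + 1767) = 1/((½)*(1/44)*112 + 1767) = 1/(14/11 + 1767) = 1/(19451/11) = 11/19451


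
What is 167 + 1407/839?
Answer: 141520/839 ≈ 168.68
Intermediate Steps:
167 + 1407/839 = 141520/839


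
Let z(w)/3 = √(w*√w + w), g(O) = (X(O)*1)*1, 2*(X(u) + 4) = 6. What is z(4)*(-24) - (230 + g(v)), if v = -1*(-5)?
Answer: -229 - 144*√3 ≈ -478.42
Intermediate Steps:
X(u) = -1 (X(u) = -4 + (½)*6 = -4 + 3 = -1)
v = 5
g(O) = -1 (g(O) = -1*1*1 = -1*1 = -1)
z(w) = 3*√(w + w^(3/2)) (z(w) = 3*√(w*√w + w) = 3*√(w^(3/2) + w) = 3*√(w + w^(3/2)))
z(4)*(-24) - (230 + g(v)) = (3*√(4 + 4^(3/2)))*(-24) - (230 - 1) = (3*√(4 + 8))*(-24) - 1*229 = (3*√12)*(-24) - 229 = (3*(2*√3))*(-24) - 229 = (6*√3)*(-24) - 229 = -144*√3 - 229 = -229 - 144*√3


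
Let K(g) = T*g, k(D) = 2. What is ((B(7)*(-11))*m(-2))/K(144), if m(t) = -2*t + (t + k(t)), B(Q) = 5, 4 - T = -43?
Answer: -55/1692 ≈ -0.032506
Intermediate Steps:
T = 47 (T = 4 - 1*(-43) = 4 + 43 = 47)
m(t) = 2 - t (m(t) = -2*t + (t + 2) = -2*t + (2 + t) = 2 - t)
K(g) = 47*g
((B(7)*(-11))*m(-2))/K(144) = ((5*(-11))*(2 - 1*(-2)))/((47*144)) = -55*(2 + 2)/6768 = -55*4*(1/6768) = -220*1/6768 = -55/1692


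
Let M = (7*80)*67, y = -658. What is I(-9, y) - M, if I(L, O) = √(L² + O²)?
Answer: -37520 + √433045 ≈ -36862.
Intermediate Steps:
M = 37520 (M = 560*67 = 37520)
I(-9, y) - M = √((-9)² + (-658)²) - 1*37520 = √(81 + 432964) - 37520 = √433045 - 37520 = -37520 + √433045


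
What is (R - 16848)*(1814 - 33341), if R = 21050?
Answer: -132476454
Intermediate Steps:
(R - 16848)*(1814 - 33341) = (21050 - 16848)*(1814 - 33341) = 4202*(-31527) = -132476454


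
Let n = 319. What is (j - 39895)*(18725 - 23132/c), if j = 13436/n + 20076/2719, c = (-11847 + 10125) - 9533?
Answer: -7284405831666703569/9762148055 ≈ -7.4619e+8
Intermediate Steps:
c = -11255 (c = -1722 - 9533 = -11255)
j = 42936728/867361 (j = 13436/319 + 20076/2719 = 42936728/867361 ≈ 49.503)
(j - 39895)*(18725 - 23132/c) = (42936728/867361 - 39895)*(18725 - 23132/(-11255)) = -34560430367*(18725 - 23132*(-1/11255))/867361 = -34560430367*(18725 + 23132/11255)/867361 = -34560430367/867361*210773007/11255 = -7284405831666703569/9762148055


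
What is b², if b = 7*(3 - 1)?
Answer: 196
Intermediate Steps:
b = 14 (b = 7*2 = 14)
b² = 14² = 196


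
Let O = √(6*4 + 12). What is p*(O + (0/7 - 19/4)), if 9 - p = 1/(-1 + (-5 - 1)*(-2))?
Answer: 245/22 ≈ 11.136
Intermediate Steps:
O = 6 (O = √(24 + 12) = √36 = 6)
p = 98/11 (p = 9 - 1/(-1 + (-5 - 1)*(-2)) = 9 - 1/(-1 - 6*(-2)) = 9 - 1/(-1 + 12) = 9 - 1/11 = 98/11 ≈ 8.9091)
p*(O + (0/7 - 19/4)) = 98*(6 + (0/7 - 19/4))/11 = 98*(6 + (0*(⅐) - 19*¼))/11 = 98*(6 + (0 - 19/4))/11 = 98*(6 - 19/4)/11 = (98/11)*(5/4) = 245/22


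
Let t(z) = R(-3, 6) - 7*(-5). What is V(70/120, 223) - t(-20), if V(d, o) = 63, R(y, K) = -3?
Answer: 31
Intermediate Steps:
t(z) = 32 (t(z) = -3 - 7*(-5) = -3 + 35 = 32)
V(70/120, 223) - t(-20) = 63 - 1*32 = 63 - 32 = 31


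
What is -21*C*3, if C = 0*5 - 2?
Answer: 126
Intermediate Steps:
C = -2 (C = 0 - 2 = -2)
-21*C*3 = -21*(-2)*3 = 42*3 = 126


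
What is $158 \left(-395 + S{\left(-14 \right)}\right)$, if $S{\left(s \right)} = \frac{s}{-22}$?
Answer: $- \frac{685404}{11} \approx -62309.0$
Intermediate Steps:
$S{\left(s \right)} = - \frac{s}{22}$ ($S{\left(s \right)} = s \left(- \frac{1}{22}\right) = - \frac{s}{22}$)
$158 \left(-395 + S{\left(-14 \right)}\right) = 158 \left(-395 - - \frac{7}{11}\right) = 158 \left(-395 + \frac{7}{11}\right) = 158 \left(- \frac{4338}{11}\right) = - \frac{685404}{11}$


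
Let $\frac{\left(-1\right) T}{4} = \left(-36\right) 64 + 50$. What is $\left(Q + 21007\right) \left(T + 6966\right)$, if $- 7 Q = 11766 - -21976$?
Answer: $\frac{1810872474}{7} \approx 2.587 \cdot 10^{8}$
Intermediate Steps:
$Q = - \frac{33742}{7}$ ($Q = - \frac{11766 - -21976}{7} = - \frac{11766 + 21976}{7} = \left(- \frac{1}{7}\right) 33742 = - \frac{33742}{7} \approx -4820.3$)
$T = 9016$ ($T = - 4 \left(\left(-36\right) 64 + 50\right) = - 4 \left(-2304 + 50\right) = \left(-4\right) \left(-2254\right) = 9016$)
$\left(Q + 21007\right) \left(T + 6966\right) = \left(- \frac{33742}{7} + 21007\right) \left(9016 + 6966\right) = \frac{113307}{7} \cdot 15982 = \frac{1810872474}{7}$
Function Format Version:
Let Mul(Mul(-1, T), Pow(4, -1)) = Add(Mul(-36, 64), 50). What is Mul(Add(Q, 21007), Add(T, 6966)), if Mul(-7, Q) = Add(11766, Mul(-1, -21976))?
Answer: Rational(1810872474, 7) ≈ 2.5870e+8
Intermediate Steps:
Q = Rational(-33742, 7) (Q = Mul(Rational(-1, 7), Add(11766, Mul(-1, -21976))) = Mul(Rational(-1, 7), Add(11766, 21976)) = Mul(Rational(-1, 7), 33742) = Rational(-33742, 7) ≈ -4820.3)
T = 9016 (T = Mul(-4, Add(Mul(-36, 64), 50)) = Mul(-4, Add(-2304, 50)) = Mul(-4, -2254) = 9016)
Mul(Add(Q, 21007), Add(T, 6966)) = Mul(Add(Rational(-33742, 7), 21007), Add(9016, 6966)) = Mul(Rational(113307, 7), 15982) = Rational(1810872474, 7)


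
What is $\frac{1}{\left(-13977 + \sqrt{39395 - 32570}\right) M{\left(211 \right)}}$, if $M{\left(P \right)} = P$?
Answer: $- \frac{4659}{13739595848} - \frac{5 \sqrt{273}}{41218787544} \approx -3.411 \cdot 10^{-7}$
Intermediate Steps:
$\frac{1}{\left(-13977 + \sqrt{39395 - 32570}\right) M{\left(211 \right)}} = \frac{1}{\left(-13977 + \sqrt{39395 - 32570}\right) 211} = \frac{1}{-13977 + \sqrt{6825}} \cdot \frac{1}{211} = \frac{1}{-13977 + 5 \sqrt{273}} \cdot \frac{1}{211} = \frac{1}{211 \left(-13977 + 5 \sqrt{273}\right)}$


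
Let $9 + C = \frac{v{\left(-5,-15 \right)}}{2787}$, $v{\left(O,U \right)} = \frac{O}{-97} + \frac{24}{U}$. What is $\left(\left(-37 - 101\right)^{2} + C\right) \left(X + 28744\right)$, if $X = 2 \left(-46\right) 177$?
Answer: $\frac{64117947826408}{270339} \approx 2.3718 \cdot 10^{8}$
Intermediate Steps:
$v{\left(O,U \right)} = \frac{24}{U} - \frac{O}{97}$ ($v{\left(O,U \right)} = O \left(- \frac{1}{97}\right) + \frac{24}{U} = - \frac{O}{97} + \frac{24}{U} = \frac{24}{U} - \frac{O}{97}$)
$C = - \frac{12166006}{1351695}$ ($C = -9 + \frac{\frac{24}{-15} - - \frac{5}{97}}{2787} = -9 + \left(24 \left(- \frac{1}{15}\right) + \frac{5}{97}\right) \frac{1}{2787} = -9 + \left(- \frac{8}{5} + \frac{5}{97}\right) \frac{1}{2787} = -9 - \frac{751}{1351695} = - \frac{12166006}{1351695} \approx -9.0005$)
$X = -16284$ ($X = \left(-92\right) 177 = -16284$)
$\left(\left(-37 - 101\right)^{2} + C\right) \left(X + 28744\right) = \left(\left(-37 - 101\right)^{2} - \frac{12166006}{1351695}\right) \left(-16284 + 28744\right) = \left(\left(-138\right)^{2} - \frac{12166006}{1351695}\right) 12460 = \left(19044 - \frac{12166006}{1351695}\right) 12460 = \frac{25729513574}{1351695} \cdot 12460 = \frac{64117947826408}{270339}$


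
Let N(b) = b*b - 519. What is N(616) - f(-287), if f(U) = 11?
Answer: 378926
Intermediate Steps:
N(b) = -519 + b**2 (N(b) = b**2 - 519 = -519 + b**2)
N(616) - f(-287) = (-519 + 616**2) - 1*11 = (-519 + 379456) - 11 = 378937 - 11 = 378926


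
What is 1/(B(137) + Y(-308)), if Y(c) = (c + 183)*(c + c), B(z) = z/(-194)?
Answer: 194/14937863 ≈ 1.2987e-5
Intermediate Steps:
B(z) = -z/194 (B(z) = z*(-1/194) = -z/194)
Y(c) = 2*c*(183 + c) (Y(c) = (183 + c)*(2*c) = 2*c*(183 + c))
1/(B(137) + Y(-308)) = 1/(-1/194*137 + 2*(-308)*(183 - 308)) = 1/(-137/194 + 2*(-308)*(-125)) = 1/(-137/194 + 77000) = 1/(14937863/194) = 194/14937863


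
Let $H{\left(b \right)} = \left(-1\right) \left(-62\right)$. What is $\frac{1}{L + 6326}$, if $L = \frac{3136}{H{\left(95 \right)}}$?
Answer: $\frac{31}{197674} \approx 0.00015682$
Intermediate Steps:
$H{\left(b \right)} = 62$
$L = \frac{1568}{31}$ ($L = \frac{3136}{62} = 3136 \cdot \frac{1}{62} = \frac{1568}{31} \approx 50.581$)
$\frac{1}{L + 6326} = \frac{1}{\frac{1568}{31} + 6326} = \frac{1}{\frac{197674}{31}} = \frac{31}{197674}$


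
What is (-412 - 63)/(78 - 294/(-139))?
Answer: -66025/11136 ≈ -5.9290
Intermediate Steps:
(-412 - 63)/(78 - 294/(-139)) = -475/(78 - 294*(-1/139)) = -475/(78 + 294/139) = -475/11136/139 = -475*139/11136 = -66025/11136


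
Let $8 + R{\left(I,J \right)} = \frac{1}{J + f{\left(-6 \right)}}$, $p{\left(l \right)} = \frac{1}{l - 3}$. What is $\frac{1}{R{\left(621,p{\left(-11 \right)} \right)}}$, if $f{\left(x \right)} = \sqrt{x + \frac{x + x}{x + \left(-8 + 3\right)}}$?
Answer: $- \frac{42457}{341350} + \frac{147 i \sqrt{66}}{170675} \approx -0.12438 + 0.0069971 i$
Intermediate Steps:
$p{\left(l \right)} = \frac{1}{-3 + l}$
$f{\left(x \right)} = \sqrt{x + \frac{2 x}{-5 + x}}$ ($f{\left(x \right)} = \sqrt{x + \frac{2 x}{x - 5}} = \sqrt{x + \frac{2 x}{-5 + x}}$)
$R{\left(I,J \right)} = -8 + \frac{1}{J + \frac{3 i \sqrt{66}}{11}}$ ($R{\left(I,J \right)} = -8 + \frac{1}{J + \sqrt{- \frac{6 \left(-3 - 6\right)}{-5 - 6}}} = -8 + \frac{1}{J + \sqrt{\left(-6\right) \frac{1}{-11} \left(-9\right)}} = -8 + \frac{1}{J + \sqrt{\left(-6\right) \left(- \frac{1}{11}\right) \left(-9\right)}} = -8 + \frac{1}{J + \sqrt{- \frac{54}{11}}} = -8 + \frac{1}{J + \frac{3 i \sqrt{66}}{11}}$)
$\frac{1}{R{\left(621,p{\left(-11 \right)} \right)}} = \frac{1}{\frac{1}{\frac{11}{-3 - 11} + 3 i \sqrt{66}} \left(11 - \frac{88}{-3 - 11} - 24 i \sqrt{66}\right)} = \frac{1}{\frac{1}{\frac{11}{-14} + 3 i \sqrt{66}} \left(11 - \frac{88}{-14} - 24 i \sqrt{66}\right)} = \frac{1}{\frac{1}{11 \left(- \frac{1}{14}\right) + 3 i \sqrt{66}} \left(11 - - \frac{44}{7} - 24 i \sqrt{66}\right)} = \frac{1}{\frac{1}{- \frac{11}{14} + 3 i \sqrt{66}} \left(11 + \frac{44}{7} - 24 i \sqrt{66}\right)} = \frac{1}{\frac{1}{- \frac{11}{14} + 3 i \sqrt{66}} \left(\frac{121}{7} - 24 i \sqrt{66}\right)} = \frac{- \frac{11}{14} + 3 i \sqrt{66}}{\frac{121}{7} - 24 i \sqrt{66}}$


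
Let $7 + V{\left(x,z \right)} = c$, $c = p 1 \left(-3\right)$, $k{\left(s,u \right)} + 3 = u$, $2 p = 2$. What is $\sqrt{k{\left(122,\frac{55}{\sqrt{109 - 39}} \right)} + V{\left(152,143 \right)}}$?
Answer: $\frac{\sqrt{-2548 + 154 \sqrt{70}}}{14} \approx 2.535 i$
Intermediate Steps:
$p = 1$ ($p = \frac{1}{2} \cdot 2 = 1$)
$k{\left(s,u \right)} = -3 + u$
$c = -3$ ($c = 1 \cdot 1 \left(-3\right) = 1 \left(-3\right) = -3$)
$V{\left(x,z \right)} = -10$ ($V{\left(x,z \right)} = -7 - 3 = -10$)
$\sqrt{k{\left(122,\frac{55}{\sqrt{109 - 39}} \right)} + V{\left(152,143 \right)}} = \sqrt{\left(-3 + \frac{55}{\sqrt{109 - 39}}\right) - 10} = \sqrt{\left(-3 + \frac{55}{\sqrt{70}}\right) - 10} = \sqrt{\left(-3 + 55 \frac{\sqrt{70}}{70}\right) - 10} = \sqrt{\left(-3 + \frac{11 \sqrt{70}}{14}\right) - 10} = \sqrt{-13 + \frac{11 \sqrt{70}}{14}}$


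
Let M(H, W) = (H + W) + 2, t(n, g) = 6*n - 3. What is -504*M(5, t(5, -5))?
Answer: -17136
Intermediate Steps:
t(n, g) = -3 + 6*n
M(H, W) = 2 + H + W
-504*M(5, t(5, -5)) = -504*(2 + 5 + (-3 + 6*5)) = -504*(2 + 5 + (-3 + 30)) = -504*(2 + 5 + 27) = -504*34 = -17136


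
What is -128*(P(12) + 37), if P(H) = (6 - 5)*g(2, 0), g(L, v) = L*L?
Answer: -5248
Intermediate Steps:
g(L, v) = L²
P(H) = 4 (P(H) = (6 - 5)*2² = 1*4 = 4)
-128*(P(12) + 37) = -128*(4 + 37) = -128*41 = -5248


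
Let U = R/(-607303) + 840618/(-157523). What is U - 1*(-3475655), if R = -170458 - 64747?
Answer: 332495248464896156/95664190469 ≈ 3.4756e+6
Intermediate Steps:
R = -235205
U = -473459636039/95664190469 (U = -235205/(-607303) + 840618/(-157523) = -235205*(-1/607303) + 840618*(-1/157523) = 235205/607303 - 840618/157523 = -473459636039/95664190469 ≈ -4.9492)
U - 1*(-3475655) = -473459636039/95664190469 - 1*(-3475655) = -473459636039/95664190469 + 3475655 = 332495248464896156/95664190469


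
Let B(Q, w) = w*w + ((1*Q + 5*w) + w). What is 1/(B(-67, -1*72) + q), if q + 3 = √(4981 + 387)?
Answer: 2341/10957878 - √1342/10957878 ≈ 0.00021029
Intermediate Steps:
B(Q, w) = Q + w² + 6*w (B(Q, w) = w² + ((Q + 5*w) + w) = w² + (Q + 6*w) = Q + w² + 6*w)
q = -3 + 2*√1342 (q = -3 + √(4981 + 387) = -3 + √5368 = -3 + 2*√1342 ≈ 70.267)
1/(B(-67, -1*72) + q) = 1/((-67 + (-1*72)² + 6*(-1*72)) + (-3 + 2*√1342)) = 1/((-67 + (-72)² + 6*(-72)) + (-3 + 2*√1342)) = 1/((-67 + 5184 - 432) + (-3 + 2*√1342)) = 1/(4685 + (-3 + 2*√1342)) = 1/(4682 + 2*√1342)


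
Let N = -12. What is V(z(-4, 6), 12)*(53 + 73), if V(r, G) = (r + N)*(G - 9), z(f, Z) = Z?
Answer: -2268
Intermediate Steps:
V(r, G) = (-12 + r)*(-9 + G) (V(r, G) = (r - 12)*(G - 9) = (-12 + r)*(-9 + G))
V(z(-4, 6), 12)*(53 + 73) = (108 - 12*12 - 9*6 + 12*6)*(53 + 73) = (108 - 144 - 54 + 72)*126 = -18*126 = -2268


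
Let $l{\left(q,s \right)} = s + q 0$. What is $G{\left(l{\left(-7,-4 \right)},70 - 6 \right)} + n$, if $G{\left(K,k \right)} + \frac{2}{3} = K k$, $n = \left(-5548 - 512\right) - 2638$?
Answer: $- \frac{26864}{3} \approx -8954.7$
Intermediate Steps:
$n = -8698$ ($n = -6060 - 2638 = -8698$)
$l{\left(q,s \right)} = s$ ($l{\left(q,s \right)} = s + 0 = s$)
$G{\left(K,k \right)} = - \frac{2}{3} + K k$
$G{\left(l{\left(-7,-4 \right)},70 - 6 \right)} + n = \left(- \frac{2}{3} - 4 \left(70 - 6\right)\right) - 8698 = \left(- \frac{2}{3} - 256\right) - 8698 = - \frac{770}{3} - 8698 = - \frac{26864}{3}$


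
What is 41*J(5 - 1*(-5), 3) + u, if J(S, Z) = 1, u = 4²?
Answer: 57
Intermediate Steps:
u = 16
41*J(5 - 1*(-5), 3) + u = 41*1 + 16 = 41 + 16 = 57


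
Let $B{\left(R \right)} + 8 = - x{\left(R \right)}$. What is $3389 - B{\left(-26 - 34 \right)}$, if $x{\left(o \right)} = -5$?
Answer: $3392$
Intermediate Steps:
$B{\left(R \right)} = -3$ ($B{\left(R \right)} = -8 - -5 = -8 + 5 = -3$)
$3389 - B{\left(-26 - 34 \right)} = 3389 - -3 = 3389 + 3 = 3392$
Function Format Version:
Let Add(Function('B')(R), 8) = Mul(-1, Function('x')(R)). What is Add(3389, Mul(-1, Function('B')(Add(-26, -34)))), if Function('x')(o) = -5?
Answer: 3392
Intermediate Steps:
Function('B')(R) = -3 (Function('B')(R) = Add(-8, Mul(-1, -5)) = Add(-8, 5) = -3)
Add(3389, Mul(-1, Function('B')(Add(-26, -34)))) = Add(3389, Mul(-1, -3)) = Add(3389, 3) = 3392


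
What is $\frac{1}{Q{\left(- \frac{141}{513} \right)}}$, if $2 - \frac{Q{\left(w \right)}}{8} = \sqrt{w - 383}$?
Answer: $\frac{171}{264896} + \frac{3 i \sqrt{311315}}{264896} \approx 0.00064554 + 0.006319 i$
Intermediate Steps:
$Q{\left(w \right)} = 16 - 8 \sqrt{-383 + w}$ ($Q{\left(w \right)} = 16 - 8 \sqrt{w - 383} = 16 - 8 \sqrt{-383 + w}$)
$\frac{1}{Q{\left(- \frac{141}{513} \right)}} = \frac{1}{16 - 8 \sqrt{-383 - \frac{141}{513}}} = \frac{1}{16 - 8 \sqrt{-383 - \frac{47}{171}}} = \frac{1}{16 - 8 \sqrt{- \frac{65540}{171}}} = \frac{1}{16 - 8 \frac{2 i \sqrt{311315}}{57}} = \frac{1}{16 - \frac{16 i \sqrt{311315}}{57}}$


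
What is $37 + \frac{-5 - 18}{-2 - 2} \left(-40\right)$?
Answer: $-193$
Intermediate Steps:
$37 + \frac{-5 - 18}{-2 - 2} \left(-40\right) = 37 + - \frac{23}{-4} \left(-40\right) = 37 + \left(-23\right) \left(- \frac{1}{4}\right) \left(-40\right) = 37 + \frac{23}{4} \left(-40\right) = 37 - 230 = -193$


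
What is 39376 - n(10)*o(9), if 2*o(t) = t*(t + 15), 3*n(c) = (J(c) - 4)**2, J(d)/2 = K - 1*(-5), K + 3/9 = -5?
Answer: 38592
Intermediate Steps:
K = -16/3 (K = -1/3 - 5 = -16/3 ≈ -5.3333)
J(d) = -2/3 (J(d) = 2*(-16/3 - 1*(-5)) = 2*(-16/3 + 5) = 2*(-1/3) = -2/3)
n(c) = 196/27 (n(c) = (-2/3 - 4)**2/3 = (-14/3)**2/3 = (1/3)*(196/9) = 196/27)
o(t) = t*(15 + t)/2 (o(t) = (t*(t + 15))/2 = (t*(15 + t))/2 = t*(15 + t)/2)
39376 - n(10)*o(9) = 39376 - 196*(1/2)*9*(15 + 9)/27 = 39376 - 196*(1/2)*9*24/27 = 39376 - 196*108/27 = 39376 - 1*784 = 39376 - 784 = 38592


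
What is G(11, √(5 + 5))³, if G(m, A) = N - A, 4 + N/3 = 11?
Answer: (21 - √10)³ ≈ 5675.7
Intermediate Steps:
N = 21 (N = -12 + 3*11 = -12 + 33 = 21)
G(m, A) = 21 - A
G(11, √(5 + 5))³ = (21 - √(5 + 5))³ = (21 - √10)³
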